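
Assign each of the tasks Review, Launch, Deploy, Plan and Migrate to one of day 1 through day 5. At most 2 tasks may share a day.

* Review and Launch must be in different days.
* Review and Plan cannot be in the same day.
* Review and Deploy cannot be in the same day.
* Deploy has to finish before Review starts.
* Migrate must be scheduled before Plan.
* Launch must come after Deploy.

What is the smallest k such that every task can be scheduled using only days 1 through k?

3

The precedence chain requires at least 2 distinct days.
With at most 2 per day and 5 tasks, at least 3 days are needed.
3 works (last occupied day: day 3): for example Migrate=day 1; Launch=day 3; Review=day 2; Plan=day 3; Deploy=day 1.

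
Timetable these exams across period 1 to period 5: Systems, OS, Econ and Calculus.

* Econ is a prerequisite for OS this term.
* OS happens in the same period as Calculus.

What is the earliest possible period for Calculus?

period 2

Calculus must be in the same period as OS, which can't be before period 2, so Calculus is at least period 2.
Calculus at period 2 is achievable: OS in period 2, Systems in period 1, Calculus in period 2, Econ in period 1.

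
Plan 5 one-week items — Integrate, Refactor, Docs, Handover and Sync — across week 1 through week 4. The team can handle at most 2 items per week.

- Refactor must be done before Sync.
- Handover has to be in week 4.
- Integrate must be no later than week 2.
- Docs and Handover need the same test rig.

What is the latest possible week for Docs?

week 3

Docs at week 3 is achievable: Refactor=week 1; Handover=week 4; Integrate=week 1; Docs=week 3; Sync=week 2.
Nothing later works — the conflict and capacity constraints rule out every week after week 3.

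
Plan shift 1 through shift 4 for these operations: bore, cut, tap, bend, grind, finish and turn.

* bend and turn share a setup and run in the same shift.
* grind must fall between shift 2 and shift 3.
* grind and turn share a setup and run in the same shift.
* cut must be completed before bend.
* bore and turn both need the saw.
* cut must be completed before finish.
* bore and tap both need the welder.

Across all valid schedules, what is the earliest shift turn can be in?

shift 2

Turn must be in the same shift as bend, which can't be before shift 2, so turn is at least shift 2; turn must be in the same shift as grind, which can't be after shift 3, so turn is at most shift 3.
turn at shift 2 is achievable: bend in shift 2; turn in shift 2; cut in shift 1; bore in shift 1; tap in shift 2; finish in shift 2; grind in shift 2.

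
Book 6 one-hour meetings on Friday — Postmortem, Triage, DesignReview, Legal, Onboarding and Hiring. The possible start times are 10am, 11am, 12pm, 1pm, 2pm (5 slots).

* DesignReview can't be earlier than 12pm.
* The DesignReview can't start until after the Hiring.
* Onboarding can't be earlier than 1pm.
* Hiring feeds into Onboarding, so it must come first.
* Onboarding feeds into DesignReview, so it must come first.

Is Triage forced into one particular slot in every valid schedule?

Triage can be 10am (e.g. Legal=10am, Hiring=10am, Onboarding=1pm, Triage=10am, Postmortem=10am, DesignReview=2pm) or 11am (e.g. Triage -> 11am, Hiring -> 10am, DesignReview -> 2pm, Legal -> 10am, Onboarding -> 1pm, Postmortem -> 10am).

No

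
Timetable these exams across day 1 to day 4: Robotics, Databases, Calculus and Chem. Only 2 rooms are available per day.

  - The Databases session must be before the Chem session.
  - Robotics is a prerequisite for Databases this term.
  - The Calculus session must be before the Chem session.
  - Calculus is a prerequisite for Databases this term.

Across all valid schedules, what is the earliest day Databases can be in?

Precedence pushes Databases to at least day 2; downstream work caps Databases at day 3.
Databases at day 2 is achievable: Databases=day 2, Calculus=day 1, Robotics=day 1, Chem=day 3.

day 2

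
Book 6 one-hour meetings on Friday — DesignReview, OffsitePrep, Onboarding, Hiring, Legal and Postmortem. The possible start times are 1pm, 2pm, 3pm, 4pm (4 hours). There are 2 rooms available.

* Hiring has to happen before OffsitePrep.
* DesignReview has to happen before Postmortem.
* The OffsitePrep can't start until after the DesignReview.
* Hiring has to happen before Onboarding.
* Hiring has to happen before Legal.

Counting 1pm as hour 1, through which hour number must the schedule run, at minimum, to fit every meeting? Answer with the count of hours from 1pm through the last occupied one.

3 hours

The precedence chain requires at least 2 distinct hours.
With at most 2 per hour and 6 meetings, at least 3 hours are needed.
3 works (last occupied hour: 3pm): for example Hiring=1pm, DesignReview=1pm, Onboarding=2pm, OffsitePrep=2pm, Postmortem=3pm, Legal=3pm.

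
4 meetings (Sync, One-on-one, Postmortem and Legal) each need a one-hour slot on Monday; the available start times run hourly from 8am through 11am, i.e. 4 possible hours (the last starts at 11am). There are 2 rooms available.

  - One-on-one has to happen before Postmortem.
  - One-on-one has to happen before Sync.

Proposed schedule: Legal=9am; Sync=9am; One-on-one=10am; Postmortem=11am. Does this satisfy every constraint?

Invalid. One-on-one has to happen before Sync.

One-on-one has to happen before Postmortem — holds.
One-on-one has to happen before Sync — violated.
There are 2 rooms available — holds.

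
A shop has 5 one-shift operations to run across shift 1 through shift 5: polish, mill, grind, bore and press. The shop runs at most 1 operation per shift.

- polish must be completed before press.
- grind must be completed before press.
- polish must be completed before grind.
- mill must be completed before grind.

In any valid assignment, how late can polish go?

Downstream work caps polish at shift 3.
polish at shift 3 is achievable: press=shift 5; mill=shift 1; polish=shift 3; grind=shift 4; bore=shift 2.

shift 3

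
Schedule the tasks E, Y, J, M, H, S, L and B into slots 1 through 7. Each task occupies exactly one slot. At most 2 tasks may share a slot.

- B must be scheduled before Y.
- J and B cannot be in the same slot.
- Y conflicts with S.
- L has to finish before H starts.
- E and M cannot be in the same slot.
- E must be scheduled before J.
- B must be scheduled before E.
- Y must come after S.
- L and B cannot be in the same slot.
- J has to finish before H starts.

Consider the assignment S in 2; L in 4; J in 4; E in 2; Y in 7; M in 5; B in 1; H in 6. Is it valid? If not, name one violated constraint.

Yes

E and M cannot be in the same slot — holds.
L has to finish before H starts — holds.
J has to finish before H starts — holds.
L and B cannot be in the same slot — holds.
B must be scheduled before Y — holds.
B must be scheduled before E — holds.
Y conflicts with S — holds.
E must be scheduled before J — holds.
J and B cannot be in the same slot — holds.
At most 2 tasks may share a slot — holds.
Y must come after S — holds.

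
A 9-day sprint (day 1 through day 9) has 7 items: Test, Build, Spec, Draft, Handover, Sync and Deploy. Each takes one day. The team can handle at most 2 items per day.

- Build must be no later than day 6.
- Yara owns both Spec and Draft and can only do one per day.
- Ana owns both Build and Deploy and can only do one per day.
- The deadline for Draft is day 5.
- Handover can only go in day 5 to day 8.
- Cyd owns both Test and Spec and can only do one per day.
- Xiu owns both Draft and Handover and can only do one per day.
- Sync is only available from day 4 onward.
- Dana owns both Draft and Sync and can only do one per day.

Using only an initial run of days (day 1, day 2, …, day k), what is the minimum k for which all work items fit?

With at most 2 per day and 7 work items, at least 4 days are needed.
Handover can't be placed before day 5, so the schedule must run through at least day 5.
5 works (last occupied day: day 5): for example Handover -> day 5; Deploy -> day 2; Test -> day 1; Draft -> day 3; Build -> day 1; Spec -> day 2; Sync -> day 4.

5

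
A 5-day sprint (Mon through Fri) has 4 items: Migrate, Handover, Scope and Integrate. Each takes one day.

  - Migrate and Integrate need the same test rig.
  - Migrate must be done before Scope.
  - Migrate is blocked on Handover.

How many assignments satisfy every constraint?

40

Splitting on Migrate: it can be Tue (12), Wed (16), Thu (12). Listing each branch's schedules as (Handover, Scope, Integrate):
Migrate=Tue: (Mon,Wed,Mon) (Mon,Wed,Wed) (Mon,Wed,Thu) (Mon,Wed,Fri) (Mon,Thu,Mon) (Mon,Thu,Wed) (Mon,Thu,Thu) (Mon,Thu,Fri) (Mon,Fri,Mon) (Mon,Fri,Wed) (Mon,Fri,Thu) (Mon,Fri,Fri) — 12.
Migrate=Wed: (Mon,Thu,Mon) (Mon,Thu,Tue) (Mon,Thu,Thu) (Mon,Thu,Fri) (Mon,Fri,Mon) (Mon,Fri,Tue) (Mon,Fri,Thu) (Mon,Fri,Fri) (Tue,Thu,Mon) (Tue,Thu,Tue) (Tue,Thu,Thu) (Tue,Thu,Fri) (Tue,Fri,Mon) (Tue,Fri,Tue) (Tue,Fri,Thu) (Tue,Fri,Fri) — 16.
Migrate=Thu: (Mon,Fri,Mon) (Mon,Fri,Tue) (Mon,Fri,Wed) (Mon,Fri,Fri) (Tue,Fri,Mon) (Tue,Fri,Tue) (Tue,Fri,Wed) (Tue,Fri,Fri) (Wed,Fri,Mon) (Wed,Fri,Tue) (Wed,Fri,Wed) (Wed,Fri,Fri) — 12.
Summing: 12 + 16 + 12 = 40.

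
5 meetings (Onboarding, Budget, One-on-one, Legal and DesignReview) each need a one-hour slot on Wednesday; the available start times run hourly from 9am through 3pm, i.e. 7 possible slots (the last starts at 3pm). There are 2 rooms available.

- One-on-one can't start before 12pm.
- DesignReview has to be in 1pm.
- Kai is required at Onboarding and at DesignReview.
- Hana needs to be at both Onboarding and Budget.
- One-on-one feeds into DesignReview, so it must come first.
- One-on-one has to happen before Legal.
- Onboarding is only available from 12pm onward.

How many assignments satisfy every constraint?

51

Splitting on Onboarding: it can be 12pm (17), 2pm (17), 3pm (17). Listing each branch's schedules as (Budget, One-on-one, Legal, DesignReview):
Onboarding=12pm: (9am,12pm,1pm,1pm) (9am,12pm,2pm,1pm) (9am,12pm,3pm,1pm) (10am,12pm,1pm,1pm) (10am,12pm,2pm,1pm) (10am,12pm,3pm,1pm) (11am,12pm,1pm,1pm) (11am,12pm,2pm,1pm) (11am,12pm,3pm,1pm) (1pm,12pm,2pm,1pm) (1pm,12pm,3pm,1pm) (2pm,12pm,1pm,1pm) (2pm,12pm,2pm,1pm) (2pm,12pm,3pm,1pm) (3pm,12pm,1pm,1pm) (3pm,12pm,2pm,1pm) (3pm,12pm,3pm,1pm) — 17.
Onboarding=2pm: (9am,12pm,1pm,1pm) (9am,12pm,2pm,1pm) (9am,12pm,3pm,1pm) (10am,12pm,1pm,1pm) (10am,12pm,2pm,1pm) (10am,12pm,3pm,1pm) (11am,12pm,1pm,1pm) (11am,12pm,2pm,1pm) (11am,12pm,3pm,1pm) (12pm,12pm,1pm,1pm) (12pm,12pm,2pm,1pm) (12pm,12pm,3pm,1pm) (1pm,12pm,2pm,1pm) (1pm,12pm,3pm,1pm) (3pm,12pm,1pm,1pm) (3pm,12pm,2pm,1pm) (3pm,12pm,3pm,1pm) — 17.
Onboarding=3pm: (9am,12pm,1pm,1pm) (9am,12pm,2pm,1pm) (9am,12pm,3pm,1pm) (10am,12pm,1pm,1pm) (10am,12pm,2pm,1pm) (10am,12pm,3pm,1pm) (11am,12pm,1pm,1pm) (11am,12pm,2pm,1pm) (11am,12pm,3pm,1pm) (12pm,12pm,1pm,1pm) (12pm,12pm,2pm,1pm) (12pm,12pm,3pm,1pm) (1pm,12pm,2pm,1pm) (1pm,12pm,3pm,1pm) (2pm,12pm,1pm,1pm) (2pm,12pm,2pm,1pm) (2pm,12pm,3pm,1pm) — 17.
Summing: 17 + 17 + 17 = 51.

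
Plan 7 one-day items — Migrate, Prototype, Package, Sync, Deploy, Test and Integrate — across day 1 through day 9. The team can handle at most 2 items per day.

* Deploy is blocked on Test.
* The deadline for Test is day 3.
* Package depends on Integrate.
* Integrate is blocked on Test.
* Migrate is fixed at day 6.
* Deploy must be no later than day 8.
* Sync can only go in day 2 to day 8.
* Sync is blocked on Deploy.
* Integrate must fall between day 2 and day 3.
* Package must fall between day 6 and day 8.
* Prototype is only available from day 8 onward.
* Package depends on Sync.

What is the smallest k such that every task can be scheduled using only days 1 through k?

8 days

The precedence chain requires at least 4 distinct days.
With at most 2 per day and 7 tasks, at least 4 days are needed.
Prototype can't be placed before day 8, so the schedule must run through at least day 8.
8 works (last occupied day: day 8): for example Test -> day 1; Package -> day 6; Prototype -> day 8; Migrate -> day 6; Sync -> day 3; Deploy -> day 2; Integrate -> day 2.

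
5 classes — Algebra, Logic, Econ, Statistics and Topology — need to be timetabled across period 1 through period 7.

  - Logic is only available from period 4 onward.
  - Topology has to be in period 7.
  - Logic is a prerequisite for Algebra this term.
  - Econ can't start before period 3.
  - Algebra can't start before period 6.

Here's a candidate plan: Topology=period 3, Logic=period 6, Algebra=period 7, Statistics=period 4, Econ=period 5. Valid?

Topology has to be in period 7 — violated.
Logic is a prerequisite for Algebra this term — holds.
Logic is only available from period 4 onward — holds.
Econ can't start before period 3 — holds.
Algebra can't start before period 6 — holds.

No — it violates: Topology has to be in period 7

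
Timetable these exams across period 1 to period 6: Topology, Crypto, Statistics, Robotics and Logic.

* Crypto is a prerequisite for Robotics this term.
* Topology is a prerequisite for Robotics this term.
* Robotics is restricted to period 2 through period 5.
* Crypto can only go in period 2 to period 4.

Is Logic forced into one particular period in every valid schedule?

Logic can be period 1 (e.g. Crypto -> period 2; Topology -> period 1; Logic -> period 1; Statistics -> period 1; Robotics -> period 3) or period 2 (e.g. Crypto=period 2, Robotics=period 3, Topology=period 1, Logic=period 2, Statistics=period 1).

No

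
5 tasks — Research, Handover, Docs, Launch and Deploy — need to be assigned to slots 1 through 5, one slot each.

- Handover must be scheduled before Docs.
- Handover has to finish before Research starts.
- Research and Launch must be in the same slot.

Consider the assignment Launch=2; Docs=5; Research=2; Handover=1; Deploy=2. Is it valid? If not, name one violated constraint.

Handover has to finish before Research starts — holds.
Research and Launch must be in the same slot — holds.
Handover must be scheduled before Docs — holds.

Yes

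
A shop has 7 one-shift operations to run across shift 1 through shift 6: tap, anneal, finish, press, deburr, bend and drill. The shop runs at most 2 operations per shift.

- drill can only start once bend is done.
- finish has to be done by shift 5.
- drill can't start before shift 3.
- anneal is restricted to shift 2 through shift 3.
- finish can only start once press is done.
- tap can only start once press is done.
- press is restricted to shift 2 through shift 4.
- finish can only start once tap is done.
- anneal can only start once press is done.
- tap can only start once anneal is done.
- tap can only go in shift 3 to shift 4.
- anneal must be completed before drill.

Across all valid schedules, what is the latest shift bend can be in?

shift 5

Downstream work caps bend at shift 5.
bend at shift 5 is achievable: deburr=shift 1, drill=shift 6, tap=shift 4, anneal=shift 3, press=shift 2, bend=shift 5, finish=shift 5.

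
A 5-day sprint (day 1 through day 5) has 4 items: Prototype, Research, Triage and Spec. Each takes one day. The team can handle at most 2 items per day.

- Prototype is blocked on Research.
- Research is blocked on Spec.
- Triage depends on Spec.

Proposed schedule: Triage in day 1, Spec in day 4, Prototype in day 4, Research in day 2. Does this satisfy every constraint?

The team can handle at most 2 items per day — holds.
Research is blocked on Spec — violated.
Triage depends on Spec — violated.
Prototype is blocked on Research — holds.

Invalid. Triage depends on Spec.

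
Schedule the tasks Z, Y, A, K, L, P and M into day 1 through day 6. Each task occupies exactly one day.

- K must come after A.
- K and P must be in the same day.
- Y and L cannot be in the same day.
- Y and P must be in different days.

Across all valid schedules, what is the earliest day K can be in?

day 2

Precedence pushes K to at least day 2.
K at day 2 is achievable: K=day 2; Y=day 1; M=day 1; L=day 2; P=day 2; Z=day 1; A=day 1.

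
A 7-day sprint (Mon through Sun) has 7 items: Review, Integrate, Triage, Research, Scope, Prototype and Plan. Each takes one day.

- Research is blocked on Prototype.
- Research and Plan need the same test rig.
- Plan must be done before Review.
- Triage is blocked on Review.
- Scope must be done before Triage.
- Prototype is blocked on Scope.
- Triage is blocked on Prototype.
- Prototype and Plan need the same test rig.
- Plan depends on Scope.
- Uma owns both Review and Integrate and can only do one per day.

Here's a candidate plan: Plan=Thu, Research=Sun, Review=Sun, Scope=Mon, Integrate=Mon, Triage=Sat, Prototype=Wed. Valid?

Invalid. Triage is blocked on Review.

Plan depends on Scope — holds.
Triage is blocked on Review — violated.
Uma owns both Review and Integrate and can only do one per day — holds.
Scope must be done before Triage — holds.
Triage is blocked on Prototype — holds.
Research is blocked on Prototype — holds.
Research and Plan need the same test rig — holds.
Plan must be done before Review — holds.
Prototype and Plan need the same test rig — holds.
Prototype is blocked on Scope — holds.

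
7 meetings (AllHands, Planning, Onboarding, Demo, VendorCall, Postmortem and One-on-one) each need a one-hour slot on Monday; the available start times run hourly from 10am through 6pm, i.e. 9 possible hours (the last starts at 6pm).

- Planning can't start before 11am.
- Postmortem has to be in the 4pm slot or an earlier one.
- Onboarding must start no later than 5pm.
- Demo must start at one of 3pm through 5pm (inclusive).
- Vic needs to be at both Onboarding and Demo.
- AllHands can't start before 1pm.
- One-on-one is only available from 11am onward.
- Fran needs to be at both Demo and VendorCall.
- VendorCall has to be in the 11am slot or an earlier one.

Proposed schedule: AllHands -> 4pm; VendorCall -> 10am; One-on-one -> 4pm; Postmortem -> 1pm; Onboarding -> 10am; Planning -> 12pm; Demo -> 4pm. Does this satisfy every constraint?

One-on-one is only available from 11am onward — holds.
Vic needs to be at both Onboarding and Demo — holds.
Postmortem has to be in the 4pm slot or an earlier one — holds.
AllHands can't start before 1pm — holds.
Fran needs to be at both Demo and VendorCall — holds.
Demo must start at one of 3pm through 5pm (inclusive) — holds.
Onboarding must start no later than 5pm — holds.
VendorCall has to be in the 11am slot or an earlier one — holds.
Planning can't start before 11am — holds.

Valid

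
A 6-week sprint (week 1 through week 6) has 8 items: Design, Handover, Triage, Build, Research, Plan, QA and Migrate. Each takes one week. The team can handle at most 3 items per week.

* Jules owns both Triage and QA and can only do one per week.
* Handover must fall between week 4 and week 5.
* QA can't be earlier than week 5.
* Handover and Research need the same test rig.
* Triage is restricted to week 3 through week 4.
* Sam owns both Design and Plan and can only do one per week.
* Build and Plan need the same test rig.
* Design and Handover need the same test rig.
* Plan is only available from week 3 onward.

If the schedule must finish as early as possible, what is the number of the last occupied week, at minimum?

week 5

With at most 3 per week and 8 work items, at least 3 weeks are needed.
QA can't be placed before week 5, so the schedule must run through at least week 5.
5 works (last occupied week: week 5): for example Handover=week 4; Design=week 1; Build=week 1; Triage=week 3; Research=week 1; Migrate=week 2; QA=week 5; Plan=week 3.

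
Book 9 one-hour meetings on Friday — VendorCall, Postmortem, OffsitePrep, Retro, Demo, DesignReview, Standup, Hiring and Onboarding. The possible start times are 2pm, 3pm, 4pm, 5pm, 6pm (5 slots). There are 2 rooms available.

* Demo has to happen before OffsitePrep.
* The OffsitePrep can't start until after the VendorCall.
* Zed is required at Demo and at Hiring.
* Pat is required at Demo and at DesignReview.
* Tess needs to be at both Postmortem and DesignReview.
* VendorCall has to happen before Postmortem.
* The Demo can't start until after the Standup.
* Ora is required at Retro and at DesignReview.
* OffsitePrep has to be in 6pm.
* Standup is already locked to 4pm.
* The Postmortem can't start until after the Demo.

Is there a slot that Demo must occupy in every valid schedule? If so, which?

5pm

Standup is fixed at 4pm and must come before Demo, so Demo is at least 5pm.
OffsitePrep is fixed at 6pm and must come after Demo, so Demo is at most 5pm.
So Demo must be 5pm.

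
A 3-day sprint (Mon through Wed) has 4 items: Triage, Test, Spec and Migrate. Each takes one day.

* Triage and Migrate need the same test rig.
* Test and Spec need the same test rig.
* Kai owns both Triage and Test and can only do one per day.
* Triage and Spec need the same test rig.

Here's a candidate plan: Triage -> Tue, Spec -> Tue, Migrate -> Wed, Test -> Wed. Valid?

Invalid. Triage and Spec need the same test rig.

Triage and Spec need the same test rig — violated.
Test and Spec need the same test rig — holds.
Triage and Migrate need the same test rig — holds.
Kai owns both Triage and Test and can only do one per day — holds.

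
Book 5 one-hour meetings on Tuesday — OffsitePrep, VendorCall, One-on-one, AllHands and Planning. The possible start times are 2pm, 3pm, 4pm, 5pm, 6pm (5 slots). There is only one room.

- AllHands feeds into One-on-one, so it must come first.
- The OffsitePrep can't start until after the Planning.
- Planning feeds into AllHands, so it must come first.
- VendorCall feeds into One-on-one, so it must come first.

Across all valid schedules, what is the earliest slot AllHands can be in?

3pm

Precedence pushes AllHands to at least 3pm; downstream work caps AllHands at 5pm.
AllHands at 3pm is achievable: AllHands in 3pm, One-on-one in 5pm, VendorCall in 4pm, Planning in 2pm, OffsitePrep in 6pm.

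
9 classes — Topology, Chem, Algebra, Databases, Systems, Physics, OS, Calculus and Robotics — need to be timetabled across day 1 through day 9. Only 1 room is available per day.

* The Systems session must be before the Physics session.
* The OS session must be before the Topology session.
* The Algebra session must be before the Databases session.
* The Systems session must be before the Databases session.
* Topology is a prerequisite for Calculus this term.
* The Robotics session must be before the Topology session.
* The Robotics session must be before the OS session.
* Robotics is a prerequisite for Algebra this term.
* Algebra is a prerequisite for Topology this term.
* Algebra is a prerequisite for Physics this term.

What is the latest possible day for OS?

day 7

Precedence pushes OS to at least day 2; downstream work caps OS at day 7.
OS at day 7 is achievable: Robotics -> day 1, Systems -> day 3, Algebra -> day 2, Topology -> day 8, Physics -> day 5, Databases -> day 4, Calculus -> day 9, OS -> day 7, Chem -> day 6.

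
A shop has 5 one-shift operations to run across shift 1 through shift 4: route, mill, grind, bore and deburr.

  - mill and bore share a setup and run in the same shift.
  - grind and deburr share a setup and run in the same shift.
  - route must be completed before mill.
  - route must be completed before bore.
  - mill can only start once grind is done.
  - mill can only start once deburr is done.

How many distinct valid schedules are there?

14

Splitting on route: it can be shift 1 (6), shift 2 (5), shift 3 (3). Listing each branch's schedules as (mill, grind, bore, deburr) by shift number:
route=shift 1: (2,1,2,1) (3,1,3,1) (3,2,3,2) (4,1,4,1) (4,2,4,2) (4,3,4,3) — 6.
route=shift 2: (3,1,3,1) (3,2,3,2) (4,1,4,1) (4,2,4,2) (4,3,4,3) — 5.
route=shift 3: (4,1,4,1) (4,2,4,2) (4,3,4,3) — 3.
Summing: 6 + 5 + 3 = 14.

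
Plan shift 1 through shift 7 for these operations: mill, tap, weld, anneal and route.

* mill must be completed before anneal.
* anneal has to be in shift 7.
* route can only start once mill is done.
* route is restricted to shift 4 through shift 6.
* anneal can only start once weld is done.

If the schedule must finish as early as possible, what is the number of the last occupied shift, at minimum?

The precedence chain requires at least 2 distinct shifts.
anneal can't be placed before shift 7, so the schedule must run through at least shift 7.
7 works (last occupied shift: shift 7): for example weld in shift 1, mill in shift 1, anneal in shift 7, tap in shift 1, route in shift 4.

7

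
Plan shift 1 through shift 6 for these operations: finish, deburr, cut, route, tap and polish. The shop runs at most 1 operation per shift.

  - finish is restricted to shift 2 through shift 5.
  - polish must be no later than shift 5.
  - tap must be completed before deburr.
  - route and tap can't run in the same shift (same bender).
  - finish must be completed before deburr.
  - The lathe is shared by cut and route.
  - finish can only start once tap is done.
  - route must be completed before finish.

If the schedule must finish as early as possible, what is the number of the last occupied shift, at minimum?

6

The precedence chain requires at least 3 distinct shifts.
With at most 1 per shift and 6 operations, at least 6 shifts are needed.
6 works (last occupied shift: shift 6): for example deburr -> shift 5, finish -> shift 3, tap -> shift 1, route -> shift 2, polish -> shift 4, cut -> shift 6.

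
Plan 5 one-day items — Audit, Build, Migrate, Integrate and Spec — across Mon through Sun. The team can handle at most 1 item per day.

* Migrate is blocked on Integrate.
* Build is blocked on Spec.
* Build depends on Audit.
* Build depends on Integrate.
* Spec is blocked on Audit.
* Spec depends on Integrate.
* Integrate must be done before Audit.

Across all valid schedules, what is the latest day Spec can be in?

Precedence pushes Spec to at least Wed; downstream work caps Spec at Sat.
Spec at Sat is achievable: Audit=Tue, Build=Sun, Integrate=Mon, Migrate=Wed, Spec=Sat.

Sat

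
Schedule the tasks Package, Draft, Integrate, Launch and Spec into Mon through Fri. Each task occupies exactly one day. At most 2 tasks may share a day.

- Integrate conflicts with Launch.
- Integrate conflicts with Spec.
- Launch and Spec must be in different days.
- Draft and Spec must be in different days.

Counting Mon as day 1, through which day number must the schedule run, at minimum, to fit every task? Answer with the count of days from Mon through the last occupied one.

With at most 2 per day and 5 tasks, at least 3 days are needed.
3 works (last occupied day: Wed): for example Spec in Wed; Integrate in Mon; Package in Mon; Launch in Tue; Draft in Tue.

3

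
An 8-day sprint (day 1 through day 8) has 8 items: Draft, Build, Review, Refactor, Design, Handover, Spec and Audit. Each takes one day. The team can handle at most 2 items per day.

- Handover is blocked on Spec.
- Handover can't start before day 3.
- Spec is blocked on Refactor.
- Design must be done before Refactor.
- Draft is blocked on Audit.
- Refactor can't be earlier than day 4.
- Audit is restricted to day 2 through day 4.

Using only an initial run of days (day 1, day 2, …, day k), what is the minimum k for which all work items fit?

6

The precedence chain requires at least 4 distinct days.
With at most 2 per day and 8 work items, at least 4 days are needed.
Propagating the time windows through the other constraints, Handover can't land before day 6, so the schedule must run through at least day 6.
6 works (last occupied day: day 6): for example Handover -> day 6; Review -> day 2; Refactor -> day 4; Spec -> day 5; Draft -> day 3; Build -> day 1; Audit -> day 2; Design -> day 1.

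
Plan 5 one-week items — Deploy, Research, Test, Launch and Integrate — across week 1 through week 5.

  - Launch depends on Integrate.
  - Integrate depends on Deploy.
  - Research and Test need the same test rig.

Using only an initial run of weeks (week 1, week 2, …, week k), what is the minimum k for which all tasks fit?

The precedence chain requires at least 3 distinct weeks.
3 works (last occupied week: week 3): for example Test=week 2, Integrate=week 2, Deploy=week 1, Launch=week 3, Research=week 1.

3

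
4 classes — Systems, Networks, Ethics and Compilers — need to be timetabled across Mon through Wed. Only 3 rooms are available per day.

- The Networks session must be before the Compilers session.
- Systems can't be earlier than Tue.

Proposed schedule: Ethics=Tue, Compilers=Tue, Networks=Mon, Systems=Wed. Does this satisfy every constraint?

Yes, all constraints hold

The Networks session must be before the Compilers session — holds.
Systems can't be earlier than Tue — holds.
Only 3 rooms are available per day — holds.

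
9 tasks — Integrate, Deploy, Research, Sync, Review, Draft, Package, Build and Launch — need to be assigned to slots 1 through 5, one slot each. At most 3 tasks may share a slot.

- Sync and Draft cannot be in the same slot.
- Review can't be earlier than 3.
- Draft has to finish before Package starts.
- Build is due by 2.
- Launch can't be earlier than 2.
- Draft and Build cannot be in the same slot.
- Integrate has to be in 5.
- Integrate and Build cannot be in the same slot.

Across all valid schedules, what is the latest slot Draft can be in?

Downstream work caps Draft at 4.
Draft at 4 is achievable: Research=1, Integrate=5, Package=5, Build=1, Draft=4, Launch=2, Sync=2, Deploy=1, Review=3.

4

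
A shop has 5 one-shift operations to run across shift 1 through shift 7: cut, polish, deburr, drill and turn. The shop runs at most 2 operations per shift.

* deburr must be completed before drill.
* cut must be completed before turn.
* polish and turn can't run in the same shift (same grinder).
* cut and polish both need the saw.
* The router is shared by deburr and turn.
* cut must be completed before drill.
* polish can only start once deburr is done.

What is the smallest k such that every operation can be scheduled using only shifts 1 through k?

3 shifts

The precedence chain requires at least 2 distinct shifts.
With at most 2 per shift and 5 operations, at least 3 shifts are needed.
3 works (last occupied shift: shift 3): for example cut -> shift 1, polish -> shift 2, deburr -> shift 1, drill -> shift 2, turn -> shift 3.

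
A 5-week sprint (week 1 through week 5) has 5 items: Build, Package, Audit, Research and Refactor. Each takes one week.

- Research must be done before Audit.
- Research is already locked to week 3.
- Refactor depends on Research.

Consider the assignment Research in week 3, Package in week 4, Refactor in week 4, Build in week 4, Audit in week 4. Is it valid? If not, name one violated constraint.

Refactor depends on Research — holds.
Research must be done before Audit — holds.
Research is already locked to week 3 — holds.

Valid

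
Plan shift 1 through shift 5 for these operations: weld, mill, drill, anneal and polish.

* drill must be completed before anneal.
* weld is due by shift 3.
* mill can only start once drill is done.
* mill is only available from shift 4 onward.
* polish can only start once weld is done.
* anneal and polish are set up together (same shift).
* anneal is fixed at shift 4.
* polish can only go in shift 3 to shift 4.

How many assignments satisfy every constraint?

Splitting on weld: it can be shift 1 (6), shift 2 (6), shift 3 (6). Listing each branch's schedules as (mill, drill, anneal, polish) by shift number:
weld=shift 1: (4,1,4,4) (4,2,4,4) (4,3,4,4) (5,1,4,4) (5,2,4,4) (5,3,4,4) — 6.
weld=shift 2: (4,1,4,4) (4,2,4,4) (4,3,4,4) (5,1,4,4) (5,2,4,4) (5,3,4,4) — 6.
weld=shift 3: (4,1,4,4) (4,2,4,4) (4,3,4,4) (5,1,4,4) (5,2,4,4) (5,3,4,4) — 6.
Summing: 6 + 6 + 6 = 18.

18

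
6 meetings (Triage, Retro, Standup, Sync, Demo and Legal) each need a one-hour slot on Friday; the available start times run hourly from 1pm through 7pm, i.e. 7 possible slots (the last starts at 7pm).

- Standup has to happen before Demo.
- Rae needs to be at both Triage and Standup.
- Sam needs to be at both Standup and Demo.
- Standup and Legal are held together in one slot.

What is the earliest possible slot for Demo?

Precedence pushes Demo to at least 2pm.
Demo at 2pm is achievable: Triage in 2pm, Sync in 1pm, Standup in 1pm, Legal in 1pm, Retro in 1pm, Demo in 2pm.

2pm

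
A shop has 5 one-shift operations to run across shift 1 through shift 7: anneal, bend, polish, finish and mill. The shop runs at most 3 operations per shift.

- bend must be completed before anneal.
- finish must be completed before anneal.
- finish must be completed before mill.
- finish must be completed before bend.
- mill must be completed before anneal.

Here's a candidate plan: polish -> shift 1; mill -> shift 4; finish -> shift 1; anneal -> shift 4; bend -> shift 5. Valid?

bend must be completed before anneal — violated.
The shop runs at most 3 operations per shift — holds.
finish must be completed before mill — holds.
finish must be completed before bend — holds.
mill must be completed before anneal — violated.
finish must be completed before anneal — holds.

No — it violates: bend must be completed before anneal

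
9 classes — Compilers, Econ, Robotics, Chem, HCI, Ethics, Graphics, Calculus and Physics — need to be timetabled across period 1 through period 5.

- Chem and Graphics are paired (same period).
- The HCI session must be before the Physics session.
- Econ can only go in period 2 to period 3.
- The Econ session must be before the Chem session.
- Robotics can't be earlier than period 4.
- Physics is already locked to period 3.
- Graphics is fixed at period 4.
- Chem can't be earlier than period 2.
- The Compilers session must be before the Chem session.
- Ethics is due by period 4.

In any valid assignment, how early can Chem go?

period 4

Chem is available from period 2; Chem must be in the same period as Graphics, which can't be before period 4, so Chem is at least period 4; Chem must be in the same period as Graphics, which can't be after period 4, so Chem is at most period 4.
Chem at period 4 is achievable: Graphics=period 4, Robotics=period 4, Econ=period 2, HCI=period 1, Calculus=period 1, Physics=period 3, Ethics=period 1, Compilers=period 1, Chem=period 4.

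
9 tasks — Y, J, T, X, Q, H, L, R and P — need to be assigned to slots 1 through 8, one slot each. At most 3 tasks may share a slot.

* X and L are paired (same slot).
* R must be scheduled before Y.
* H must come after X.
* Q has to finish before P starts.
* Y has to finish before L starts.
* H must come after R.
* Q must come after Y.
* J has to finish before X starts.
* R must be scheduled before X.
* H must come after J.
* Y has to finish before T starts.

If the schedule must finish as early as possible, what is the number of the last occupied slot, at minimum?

4

The precedence chain requires at least 4 distinct slots.
With at most 3 per slot and 9 tasks, at least 3 slots are needed.
4 works (last occupied slot: 4): for example R -> 1, J -> 1, Q -> 3, H -> 4, T -> 4, Y -> 2, X -> 3, L -> 3, P -> 4.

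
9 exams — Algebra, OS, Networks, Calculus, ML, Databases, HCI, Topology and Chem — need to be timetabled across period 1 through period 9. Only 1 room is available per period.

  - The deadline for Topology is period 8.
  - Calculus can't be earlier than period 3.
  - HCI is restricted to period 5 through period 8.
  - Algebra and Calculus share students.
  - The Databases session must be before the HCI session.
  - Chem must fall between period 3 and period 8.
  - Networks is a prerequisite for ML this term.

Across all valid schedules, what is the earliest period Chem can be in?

Chem is available from period 3; Chem's own window allows nothing later than period 8.
Chem at period 3 is achievable: Calculus -> period 4, Chem -> period 3, HCI -> period 5, OS -> period 9, Algebra -> period 8, Databases -> period 2, ML -> period 7, Networks -> period 6, Topology -> period 1.

period 3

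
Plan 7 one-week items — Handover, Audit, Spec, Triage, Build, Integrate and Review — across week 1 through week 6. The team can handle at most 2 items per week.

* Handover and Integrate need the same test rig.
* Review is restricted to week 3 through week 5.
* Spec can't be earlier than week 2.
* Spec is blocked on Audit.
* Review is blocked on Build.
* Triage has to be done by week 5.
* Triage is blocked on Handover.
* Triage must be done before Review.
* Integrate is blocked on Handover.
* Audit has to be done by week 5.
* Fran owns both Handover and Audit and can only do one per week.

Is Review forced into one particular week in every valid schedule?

Review can be week 3 (e.g. Triage=week 2, Audit=week 2, Review=week 3, Spec=week 3, Handover=week 1, Integrate=week 4, Build=week 1) or week 4 (e.g. Handover -> week 1, Integrate -> week 3, Triage -> week 2, Spec -> week 3, Review -> week 4, Build -> week 1, Audit -> week 2).

No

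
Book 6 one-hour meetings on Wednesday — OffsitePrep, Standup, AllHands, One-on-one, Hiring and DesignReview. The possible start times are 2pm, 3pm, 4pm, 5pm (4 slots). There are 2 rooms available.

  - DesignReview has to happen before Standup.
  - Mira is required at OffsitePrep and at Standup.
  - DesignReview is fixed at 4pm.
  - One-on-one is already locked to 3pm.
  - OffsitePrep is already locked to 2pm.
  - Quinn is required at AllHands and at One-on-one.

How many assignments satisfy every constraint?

9

Splitting on AllHands: it can be 2pm (3), 4pm (3), 5pm (3). Listing each branch's schedules as (OffsitePrep, Standup, One-on-one, Hiring, DesignReview):
AllHands=2pm: (2pm,5pm,3pm,3pm,4pm) (2pm,5pm,3pm,4pm,4pm) (2pm,5pm,3pm,5pm,4pm) — 3.
AllHands=4pm: (2pm,5pm,3pm,2pm,4pm) (2pm,5pm,3pm,3pm,4pm) (2pm,5pm,3pm,5pm,4pm) — 3.
AllHands=5pm: (2pm,5pm,3pm,2pm,4pm) (2pm,5pm,3pm,3pm,4pm) (2pm,5pm,3pm,4pm,4pm) — 3.
Summing: 3 + 3 + 3 = 9.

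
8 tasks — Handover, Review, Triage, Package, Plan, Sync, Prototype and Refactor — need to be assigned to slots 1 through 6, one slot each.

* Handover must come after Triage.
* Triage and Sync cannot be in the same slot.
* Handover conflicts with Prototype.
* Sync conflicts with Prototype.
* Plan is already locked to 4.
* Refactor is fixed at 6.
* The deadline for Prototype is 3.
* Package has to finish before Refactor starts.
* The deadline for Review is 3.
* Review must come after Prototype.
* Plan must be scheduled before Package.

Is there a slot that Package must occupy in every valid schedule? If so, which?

5

Plan is fixed at 4 and must come before Package, so Package is at least 5.
Refactor is fixed at 6 and must come after Package, so Package is at most 5.
So Package must be 5.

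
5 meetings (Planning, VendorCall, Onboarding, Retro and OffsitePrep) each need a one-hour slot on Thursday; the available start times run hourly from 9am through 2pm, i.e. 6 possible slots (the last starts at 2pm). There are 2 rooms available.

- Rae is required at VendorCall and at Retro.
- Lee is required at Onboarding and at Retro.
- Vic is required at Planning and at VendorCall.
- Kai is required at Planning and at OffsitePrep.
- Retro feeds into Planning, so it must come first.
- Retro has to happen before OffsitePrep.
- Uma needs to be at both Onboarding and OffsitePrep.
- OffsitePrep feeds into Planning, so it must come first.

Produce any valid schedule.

OffsitePrep -> 10am, Retro -> 9am, VendorCall -> 10am, Onboarding -> 11am, Planning -> 11am

Checking: OffsitePrep(10am) before Planning(11am); Retro(9am) before Planning(11am); Retro(9am) before OffsitePrep(10am); Planning(11am) != OffsitePrep(10am); Onboarding(11am) != OffsitePrep(10am); Onboarding(11am) != Retro(9am); Planning(11am) != VendorCall(10am); VendorCall(10am) != Retro(9am); max 2 per slot (cap 2).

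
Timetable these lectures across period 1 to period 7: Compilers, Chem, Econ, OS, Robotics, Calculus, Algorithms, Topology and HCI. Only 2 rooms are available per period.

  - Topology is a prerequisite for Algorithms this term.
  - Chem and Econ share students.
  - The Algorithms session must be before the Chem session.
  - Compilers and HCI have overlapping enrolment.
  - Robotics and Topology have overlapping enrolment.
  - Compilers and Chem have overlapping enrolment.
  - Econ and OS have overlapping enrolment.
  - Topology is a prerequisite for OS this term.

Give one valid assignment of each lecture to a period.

Econ -> period 4; Calculus -> period 4; Topology -> period 1; Robotics -> period 3; OS -> period 2; Algorithms -> period 2; Compilers -> period 1; Chem -> period 3; HCI -> period 5

Checking: Topology(period 1) before OS(period 2); Algorithms(period 2) before Chem(period 3); Topology(period 1) before Algorithms(period 2); Robotics(period 3) != Topology(period 1); Chem(period 3) != Econ(period 4); Compilers(period 1) != Chem(period 3); Compilers(period 1) != HCI(period 5); Econ(period 4) != OS(period 2); max 2 per period (cap 2).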